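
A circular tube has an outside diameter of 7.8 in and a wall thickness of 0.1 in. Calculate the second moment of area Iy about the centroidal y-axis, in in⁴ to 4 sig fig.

Iy ≈ 17.93 in⁴

Decompose the section into non-overlapping parts with the origin at the bottom-left of its bounding rectangle.
Outer circle: ⌀7.8, A = 47.7836 in², x = 3.9 in, Ī = 181.697 in⁴.
Bore (subtracted): ⌀7.6, A = 45.3646 in², x = 3.9 in, Ī = 163.766 in⁴.
By symmetry the centroid is at mid-width, x̄ = 3.9 in.
All pieces are centred on the centroidal y-axis, so I = ΣĪ (holes subtracted) = 17.931 in⁴.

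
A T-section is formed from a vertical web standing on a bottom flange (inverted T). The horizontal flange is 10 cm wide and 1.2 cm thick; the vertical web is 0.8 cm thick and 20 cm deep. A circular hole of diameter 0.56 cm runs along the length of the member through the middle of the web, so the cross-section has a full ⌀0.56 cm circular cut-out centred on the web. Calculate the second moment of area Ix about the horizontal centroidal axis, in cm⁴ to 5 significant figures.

Ix ≈ 1300.1 cm⁴

Break the section into simple shapes (no overlaps), measuring from the bottom-left corner of the bounding box.
Flange: 10 × 1.2, A = 12 cm², y = 0.6 cm, Ī = 1.44 cm⁴.
Web: 0.8 × 20, A = 16 cm², y = 11.2 cm, Ī = 533.3333 cm⁴.
Hole (subtracted): ⌀0.56, A = 0.2463009 cm², y = 11.2 cm, Ī = 0.004827497 cm⁴.
Centroid: ȳ = ΣA·y / ΣA = 6.616827 cm.
Transfer each piece to the horizontal centroidal axis using Ī + A·d² with d = y − 6.616827:
  flange: d = -6.016827 cm → contributes +435.8665 cm⁴
  web: d = 4.583173 cm → contributes +869.4209 cm⁴
  hole: d = 4.583173 cm → contributes −5.178494 cm⁴
Total I = 1300.109 cm⁴.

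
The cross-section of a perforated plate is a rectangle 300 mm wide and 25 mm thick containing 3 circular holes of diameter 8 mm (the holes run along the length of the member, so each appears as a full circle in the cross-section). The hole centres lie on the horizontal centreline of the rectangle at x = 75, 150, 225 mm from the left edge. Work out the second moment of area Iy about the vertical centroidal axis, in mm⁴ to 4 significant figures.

Treat the section as a set of non-overlapping primitives; coordinates are from the bounding-box lower-left.
Plate: 300 × 25, A = 7 500 mm², x = 150 mm, Ī = 56 250 000 mm⁴.
Hole 1 (subtracted): ⌀8, A = 50.2655 mm², x = 75 mm, Ī = 201.062 mm⁴.
Hole 2 (subtracted): ⌀8, A = 50.2655 mm², x = 150 mm, Ī = 201.062 mm⁴.
Hole 3 (subtracted): ⌀8, A = 50.2655 mm², x = 225 mm, Ī = 201.062 mm⁴.
By symmetry the centroid is at mid-width, x̄ = 150 mm.
Transfer each piece to the vertical centroidal axis using Ī + A·d² with d = x − 150:
  plate: d = 0 mm → contributes +56 250 000 mm⁴
  hole 1: d = -75 mm → contributes −282 944 mm⁴
  hole 2: d = 0 mm → contributes −201.062 mm⁴
  hole 3: d = 75 mm → contributes −282 944 mm⁴
Total I = 55 683 910 mm⁴.

Iy ≈ 5.568 × 10⁷ mm⁴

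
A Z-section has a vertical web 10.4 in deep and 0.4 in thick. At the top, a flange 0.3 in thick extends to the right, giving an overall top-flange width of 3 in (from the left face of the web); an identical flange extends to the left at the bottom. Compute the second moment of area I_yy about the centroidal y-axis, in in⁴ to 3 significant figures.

I_yy ≈ 4.44 in⁴

Decompose the section into non-overlapping parts with the origin at the bottom-left of its bounding rectangle.
Web: 0.4 × 10.4, A = 4.16 in², x = 2.8 in, Ī = 0.055467 in⁴.
Top flange (beyond web): 2.6 × 0.3, A = 0.78 in², x = 4.3 in, Ī = 0.4394 in⁴.
Bottom flange (beyond web): 2.6 × 0.3, A = 0.78 in², x = 1.3 in, Ī = 0.4394 in⁴.
Centroid: x̄ = ΣA·x / ΣA = 2.8 in.
Transfer each piece to the centroidal y-axis using Ī + A·d² with d = x − 2.8:
  web: d = 0 in → contributes +0.055467 in⁴
  top flange (beyond web): d = 1.5 in → contributes +2.1944 in⁴
  bottom flange (beyond web): d = -1.5 in → contributes +2.1944 in⁴
Total I = 4.4443 in⁴.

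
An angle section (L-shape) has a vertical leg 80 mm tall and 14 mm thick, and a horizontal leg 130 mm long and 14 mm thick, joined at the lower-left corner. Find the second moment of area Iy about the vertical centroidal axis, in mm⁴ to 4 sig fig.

Decompose the section into non-overlapping parts with the origin at the bottom-left of its bounding rectangle.
Vertical leg: 14 × 80, A = 1 120 mm², x = 7 mm, Ī = 18293.3 mm⁴.
Horizontal leg (remainder): 116 × 14, A = 1 624 mm², x = 72 mm, Ī = 1 821 045 mm⁴.
Centroid: x̄ = ΣA·x / ΣA = 45.4694 mm.
Transfer each piece to the vertical centroidal axis using Ī + A·d² with d = x − 45.4694:
  vertical leg: d = -38.4694 mm → contributes +1 675 774 mm⁴
  horizontal leg (remainder): d = 26.5306 mm → contributes +2 964 136 mm⁴
Total I = 4 639 910 mm⁴.

Iy ≈ 4.640 × 10⁶ mm⁴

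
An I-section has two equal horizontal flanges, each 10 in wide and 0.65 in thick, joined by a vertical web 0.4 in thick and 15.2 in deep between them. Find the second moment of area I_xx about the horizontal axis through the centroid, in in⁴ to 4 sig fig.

Break the section into simple shapes (no overlaps), measuring from the bottom-left corner of the bounding box.
Bottom flange: 10 × 0.65, A = 6.5 in², y = 0.325 in, Ī = 0.228854 in⁴.
Web: 0.4 × 15.2, A = 6.08 in², y = 8.25 in, Ī = 117.06 in⁴.
Top flange: 10 × 0.65, A = 6.5 in², y = 16.175 in, Ī = 0.228854 in⁴.
By symmetry the centroid is at mid-height, ȳ = 8.25 in.
Transfer each piece to the horizontal axis through the centroid using Ī + A·d² with d = y − 8.25:
  bottom flange: d = -7.925 in → contributes +408.465 in⁴
  web: d = 0 in → contributes +117.06 in⁴
  top flange: d = 7.925 in → contributes +408.465 in⁴
Total I = 933.991 in⁴.

I_xx ≈ 934.0 in⁴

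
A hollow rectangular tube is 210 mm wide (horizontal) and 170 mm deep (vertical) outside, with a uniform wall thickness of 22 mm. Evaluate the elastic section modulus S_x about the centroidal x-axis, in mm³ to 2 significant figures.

S_x ≈ 6.9 × 10⁵ mm³

Decompose the section into non-overlapping parts with the origin at the bottom-left of its bounding rectangle.
Outer rectangle: 210 × 170, A = 35 700 mm², y = 85 mm, Ī = 85 977 500 mm⁴.
Inner void (subtracted): 166 × 126, A = 20 916 mm², y = 85 mm, Ī = 27 671 868 mm⁴.
By symmetry the centroid is at mid-height, ȳ = 85 mm.
All pieces are centred on the centroidal x-axis, so I = ΣĪ (holes subtracted) = 58 305 632 mm⁴.
Extreme fibre distance c = 85 mm; S = I/c = 685 949 mm³.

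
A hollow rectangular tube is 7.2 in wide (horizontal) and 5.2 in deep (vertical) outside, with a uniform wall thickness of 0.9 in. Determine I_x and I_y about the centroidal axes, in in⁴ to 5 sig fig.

Break the section into simple shapes (no overlaps), measuring from the bottom-left corner of the bounding box.
Outer rectangle: 7.2 × 5.2, A = 37.44 in², y = 2.6 in, Ī = 84.3648 in⁴.
Inner void (subtracted): 5.4 × 3.4, A = 18.36 in², y = 2.6 in, Ī = 17.6868 in⁴.
By symmetry the centroid is at mid-height, ȳ = 2.6 in.
All pieces are centred on the centroidal x-axis, so I = ΣĪ (holes subtracted) = 66.678 in⁴.
Repeating about the centroidal y-axis gives I_y = 117.126 in⁴.

I_x ≈ 66.678 in⁴, I_y ≈ 117.13 in⁴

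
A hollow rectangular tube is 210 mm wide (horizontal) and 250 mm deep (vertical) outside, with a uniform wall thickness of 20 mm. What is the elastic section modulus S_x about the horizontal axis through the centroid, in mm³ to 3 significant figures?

S_x ≈ 1.14 × 10⁶ mm³

Split into non-overlapping primitives; take the origin at the lower-left of the bounding box.
Outer rectangle: 210 × 250, A = 52 500 mm², y = 125 mm, Ī = 273 437 500 mm⁴.
Inner void (subtracted): 170 × 210, A = 35 700 mm², y = 125 mm, Ī = 131 197 500 mm⁴.
By symmetry the centroid is at mid-height, ȳ = 125 mm.
All pieces are centred on the horizontal axis through the centroid, so I = ΣĪ (holes subtracted) = 142 240 000 mm⁴.
Extreme fibre distance c = 125 mm; S = I/c = 1 137 920 mm³.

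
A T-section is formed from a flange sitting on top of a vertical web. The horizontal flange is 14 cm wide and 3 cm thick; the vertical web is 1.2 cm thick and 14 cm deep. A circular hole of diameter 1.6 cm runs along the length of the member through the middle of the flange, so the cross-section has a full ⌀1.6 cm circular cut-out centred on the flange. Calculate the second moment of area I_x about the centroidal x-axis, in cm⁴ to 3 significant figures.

I_x ≈ 1160 cm⁴

Break the section into simple shapes (no overlaps), measuring from the bottom-left corner of the bounding box.
Flange: 14 × 3, A = 42 cm², y = 15.5 cm, Ī = 31.5 cm⁴.
Web: 1.2 × 14, A = 16.8 cm², y = 7 cm, Ī = 274.4 cm⁴.
Hole (subtracted): ⌀1.6, A = 2.0106 cm², y = 15.5 cm, Ī = 0.3217 cm⁴.
Centroid: ȳ = ΣA·y / ΣA = 12.985 cm.
Transfer each piece to the centroidal x-axis using Ī + A·d² with d = y − 12.985:
  flange: d = 2.5146 cm → contributes +297.07 cm⁴
  web: d = -5.9854 cm → contributes +876.27 cm⁴
  hole: d = 2.5146 cm → contributes −13.035 cm⁴
Total I = 1160.3 cm⁴.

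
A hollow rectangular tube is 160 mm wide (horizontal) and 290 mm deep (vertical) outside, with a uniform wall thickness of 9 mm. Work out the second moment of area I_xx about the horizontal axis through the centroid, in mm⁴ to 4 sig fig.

I_xx ≈ 8.706 × 10⁷ mm⁴

Break the section into simple shapes (no overlaps), measuring from the bottom-left corner of the bounding box.
Outer rectangle: 160 × 290, A = 46 400 mm², y = 145 mm, Ī = 325 186 667 mm⁴.
Inner void (subtracted): 142 × 272, A = 38 624 mm², y = 145 mm, Ī = 238 129 835 mm⁴.
By symmetry the centroid is at mid-height, ȳ = 145 mm.
All pieces are centred on the horizontal axis through the centroid, so I = ΣĪ (holes subtracted) = 87 056 832 mm⁴.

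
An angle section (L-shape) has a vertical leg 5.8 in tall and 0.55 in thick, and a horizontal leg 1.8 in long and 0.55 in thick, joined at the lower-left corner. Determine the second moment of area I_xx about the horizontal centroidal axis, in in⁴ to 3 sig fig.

I_xx ≈ 12.9 in⁴

Split into non-overlapping primitives; take the origin at the lower-left of the bounding box.
Vertical leg: 0.55 × 5.8, A = 3.19 in², y = 2.9 in, Ī = 8.9426 in⁴.
Horizontal leg (remainder): 1.25 × 0.55, A = 0.6875 in², y = 0.275 in, Ī = 0.017331 in⁴.
Centroid: ȳ = ΣA·y / ΣA = 2.4346 in.
Transfer each piece to the horizontal centroidal axis using Ī + A·d² with d = y − 2.4346:
  vertical leg: d = 0.46543 in → contributes +9.6337 in⁴
  horizontal leg (remainder): d = -2.1596 in → contributes +3.2237 in⁴
Total I = 12.857 in⁴.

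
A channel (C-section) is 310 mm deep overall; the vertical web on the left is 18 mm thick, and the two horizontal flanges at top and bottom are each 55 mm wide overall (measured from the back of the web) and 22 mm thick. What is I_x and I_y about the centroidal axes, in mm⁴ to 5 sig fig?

I_x ≈ 7.8510 × 10⁷ mm⁴, I_y ≈ 1.2895 × 10⁶ mm⁴

Treat the section as a set of non-overlapping primitives; coordinates are from the bounding-box lower-left.
Web: 18 × 310, A = 5 580 mm², y = 155 mm, Ī = 44 686 500 mm⁴.
Top flange (beyond web): 37 × 22, A = 814 mm², y = 299 mm, Ī = 32831.33 mm⁴.
Bottom flange (beyond web): 37 × 22, A = 814 mm², y = 11 mm, Ī = 32831.33 mm⁴.
By symmetry the centroid is at mid-height, ȳ = 155 mm.
Transfer each piece to the centroidal x-axis using Ī + A·d² with d = y − 155:
  web: d = 0 mm → contributes +44 686 500 mm⁴
  top flange (beyond web): d = 144 mm → contributes +16 911 935 mm⁴
  bottom flange (beyond web): d = -144 mm → contributes +16 911 935 mm⁴
Total I = 78 510 371 mm⁴.
For the y-axis: x̄ = 15.21115 mm.
Repeating about the centroidal y-axis gives I_y = 1 289 489 mm⁴.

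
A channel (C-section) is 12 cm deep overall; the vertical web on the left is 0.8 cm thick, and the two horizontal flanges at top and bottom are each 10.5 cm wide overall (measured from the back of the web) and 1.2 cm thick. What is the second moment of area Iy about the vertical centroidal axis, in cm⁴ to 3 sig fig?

Iy ≈ 370 cm⁴

Treat the section as a set of non-overlapping primitives; coordinates are from the bounding-box lower-left.
Web: 0.8 × 12, A = 9.6 cm², x = 0.4 cm, Ī = 0.512 cm⁴.
Top flange (beyond web): 9.7 × 1.2, A = 11.64 cm², x = 5.65 cm, Ī = 91.267 cm⁴.
Bottom flange (beyond web): 9.7 × 1.2, A = 11.64 cm², x = 5.65 cm, Ī = 91.267 cm⁴.
Centroid: x̄ = ΣA·x / ΣA = 4.1172 cm.
Transfer each piece to the vertical centroidal axis using Ī + A·d² with d = x − 4.1172:
  web: d = -3.7172 cm → contributes +133.16 cm⁴
  top flange (beyond web): d = 1.5328 cm → contributes +118.62 cm⁴
  bottom flange (beyond web): d = 1.5328 cm → contributes +118.62 cm⁴
Total I = 370.39 cm⁴.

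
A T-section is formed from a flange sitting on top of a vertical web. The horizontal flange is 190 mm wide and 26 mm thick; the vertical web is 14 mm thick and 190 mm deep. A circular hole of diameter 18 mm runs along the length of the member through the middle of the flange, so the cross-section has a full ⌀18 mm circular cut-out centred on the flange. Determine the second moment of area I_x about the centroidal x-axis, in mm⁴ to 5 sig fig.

I_x ≈ 2.8066 × 10⁷ mm⁴

Break the section into simple shapes (no overlaps), measuring from the bottom-left corner of the bounding box.
Flange: 190 × 26, A = 4 940 mm², y = 203 mm, Ī = 278286.7 mm⁴.
Web: 14 × 190, A = 2 660 mm², y = 95 mm, Ī = 8 002 167 mm⁴.
Hole (subtracted): ⌀18, A = 254.469 mm², y = 203 mm, Ī = 5152.997 mm⁴.
Centroid: ȳ = ΣA·y / ΣA = 163.8905 mm.
Transfer each piece to the centroidal x-axis using Ī + A·d² with d = y − 163.8905:
  flange: d = 39.10949 mm → contributes +7 834 276 mm⁴
  web: d = -68.89051 mm → contributes +20 626 266 mm⁴
  hole: d = 39.10949 mm → contributes −394376.7 mm⁴
Total I = 28 066 165 mm⁴.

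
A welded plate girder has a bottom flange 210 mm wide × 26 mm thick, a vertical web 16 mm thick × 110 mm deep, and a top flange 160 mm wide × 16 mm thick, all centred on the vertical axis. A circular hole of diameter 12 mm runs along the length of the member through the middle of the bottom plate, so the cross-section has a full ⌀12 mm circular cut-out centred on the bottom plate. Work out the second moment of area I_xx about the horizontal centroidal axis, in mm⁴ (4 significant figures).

I_xx ≈ 3.279 × 10⁷ mm⁴

Treat the section as a set of non-overlapping primitives; coordinates are from the bounding-box lower-left.
Bottom plate: 210 × 26, A = 5 460 mm², y = 13 mm, Ī = 307 580 mm⁴.
Web plate: 16 × 110, A = 1 760 mm², y = 81 mm, Ī = 1 774 667 mm⁴.
Top plate: 160 × 16, A = 2 560 mm², y = 144 mm, Ī = 54613.3 mm⁴.
Hole (subtracted): ⌀12, A = 113.097 mm², y = 13 mm, Ī = 1017.88 mm⁴.
Centroid: ȳ = ΣA·y / ΣA = 60.072 mm.
Transfer each piece to the horizontal centroidal axis using Ī + A·d² with d = y − 60.072:
  bottom plate: d = -47.072 mm → contributes +12 405 678 mm⁴
  web plate: d = 20.928 mm → contributes +2 545 517 mm⁴
  top plate: d = 83.928 mm → contributes +18 087 041 mm⁴
  hole: d = -47.072 mm → contributes −251 615 mm⁴
Total I = 32 786 620 mm⁴.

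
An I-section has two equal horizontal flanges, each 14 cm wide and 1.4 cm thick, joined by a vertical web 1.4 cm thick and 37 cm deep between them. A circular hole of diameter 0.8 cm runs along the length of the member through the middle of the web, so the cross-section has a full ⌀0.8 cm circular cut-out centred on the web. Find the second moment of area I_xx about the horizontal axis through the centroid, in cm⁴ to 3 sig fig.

I_xx ≈ 2.04 × 10⁴ cm⁴

Split into non-overlapping primitives; take the origin at the lower-left of the bounding box.
Bottom flange: 14 × 1.4, A = 19.6 cm², y = 0.7 cm, Ī = 3.2013 cm⁴.
Web: 1.4 × 37, A = 51.8 cm², y = 19.9 cm, Ī = 5909.5 cm⁴.
Top flange: 14 × 1.4, A = 19.6 cm², y = 39.1 cm, Ī = 3.2013 cm⁴.
Hole (subtracted): ⌀0.8, A = 0.50265 cm², y = 19.9 cm, Ī = 0.020106 cm⁴.
By symmetry the centroid is at mid-height, ȳ = 19.9 cm.
Transfer each piece to the horizontal axis through the centroid using Ī + A·d² with d = y − 19.9:
  bottom flange: d = -19.2 cm → contributes +7228.5 cm⁴
  web: d = 0 cm → contributes +5909.5 cm⁴
  top flange: d = 19.2 cm → contributes +7228.5 cm⁴
  hole: d = 0 cm → contributes −0.020106 cm⁴
Total I = 20 367 cm⁴.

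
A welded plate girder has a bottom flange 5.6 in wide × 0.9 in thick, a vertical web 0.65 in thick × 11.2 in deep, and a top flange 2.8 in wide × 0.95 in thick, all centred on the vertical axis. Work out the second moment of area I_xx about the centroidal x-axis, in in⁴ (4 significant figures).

I_xx ≈ 345.6 in⁴

Decompose the section into non-overlapping parts with the origin at the bottom-left of its bounding rectangle.
Bottom plate: 5.6 × 0.9, A = 5.04 in², y = 0.45 in, Ī = 0.3402 in⁴.
Web plate: 0.65 × 11.2, A = 7.28 in², y = 6.5 in, Ī = 76.1003 in⁴.
Top plate: 2.8 × 0.95, A = 2.66 in², y = 12.575 in, Ī = 0.200054 in⁴.
Centroid: ȳ = ΣA·y / ΣA = 5.54322 in.
Transfer each piece to the centroidal x-axis using Ī + A·d² with d = y − 5.54322:
  bottom plate: d = -5.09322 in → contributes +131.083 in⁴
  web plate: d = 0.956776 in → contributes +82.7645 in⁴
  top plate: d = 7.03178 in → contributes +131.726 in⁴
Total I = 345.573 in⁴.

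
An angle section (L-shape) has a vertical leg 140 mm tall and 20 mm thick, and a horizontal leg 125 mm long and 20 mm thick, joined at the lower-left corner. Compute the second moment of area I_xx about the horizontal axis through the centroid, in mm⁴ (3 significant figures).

Treat the section as a set of non-overlapping primitives; coordinates are from the bounding-box lower-left.
Vertical leg: 20 × 140, A = 2 800 mm², y = 70 mm, Ī = 4 573 333 mm⁴.
Horizontal leg (remainder): 105 × 20, A = 2 100 mm², y = 10 mm, Ī = 70 000 mm⁴.
Centroid: ȳ = ΣA·y / ΣA = 44.286 mm.
Transfer each piece to the horizontal axis through the centroid using Ī + A·d² with d = y − 44.286:
  vertical leg: d = 25.714 mm → contributes +6 424 762 mm⁴
  horizontal leg (remainder): d = -34.286 mm → contributes +2 538 571 mm⁴
Total I = 8 963 333 mm⁴.

I_xx ≈ 8.96 × 10⁶ mm⁴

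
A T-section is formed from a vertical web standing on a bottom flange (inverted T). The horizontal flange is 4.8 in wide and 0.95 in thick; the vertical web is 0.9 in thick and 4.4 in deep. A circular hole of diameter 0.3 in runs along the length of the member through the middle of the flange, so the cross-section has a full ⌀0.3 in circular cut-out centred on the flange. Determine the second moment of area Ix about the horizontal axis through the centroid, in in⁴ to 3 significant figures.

Ix ≈ 21.8 in⁴

Split into non-overlapping primitives; take the origin at the lower-left of the bounding box.
Flange: 4.8 × 0.95, A = 4.56 in², y = 0.475 in, Ī = 0.34295 in⁴.
Web: 0.9 × 4.4, A = 3.96 in², y = 3.15 in, Ī = 6.3888 in⁴.
Hole (subtracted): ⌀0.3, A = 0.070686 in², y = 0.475 in, Ī = 0.00039761 in⁴.
Centroid: ȳ = ΣA·y / ΣA = 1.7287 in.
Transfer each piece to the horizontal axis through the centroid using Ī + A·d² with d = y − 1.7287:
  flange: d = -1.2537 in → contributes +7.5103 in⁴
  web: d = 1.4213 in → contributes +14.388 in⁴
  hole: d = -1.2537 in → contributes −0.1115 in⁴
Total I = 21.787 in⁴.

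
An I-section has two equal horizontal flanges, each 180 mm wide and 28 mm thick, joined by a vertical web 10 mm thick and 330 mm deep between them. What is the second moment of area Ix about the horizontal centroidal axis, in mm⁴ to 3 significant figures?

Ix ≈ 3.54 × 10⁸ mm⁴

Treat the section as a set of non-overlapping primitives; coordinates are from the bounding-box lower-left.
Bottom flange: 180 × 28, A = 5 040 mm², y = 14 mm, Ī = 329 280 mm⁴.
Web: 10 × 330, A = 3 300 mm², y = 193 mm, Ī = 29 947 500 mm⁴.
Top flange: 180 × 28, A = 5 040 mm², y = 372 mm, Ī = 329 280 mm⁴.
By symmetry the centroid is at mid-height, ȳ = 193 mm.
Transfer each piece to the horizontal centroidal axis using Ī + A·d² with d = y − 193:
  bottom flange: d = -179 mm → contributes +161 815 920 mm⁴
  web: d = 0 mm → contributes +29 947 500 mm⁴
  top flange: d = 179 mm → contributes +161 815 920 mm⁴
Total I = 353 579 340 mm⁴.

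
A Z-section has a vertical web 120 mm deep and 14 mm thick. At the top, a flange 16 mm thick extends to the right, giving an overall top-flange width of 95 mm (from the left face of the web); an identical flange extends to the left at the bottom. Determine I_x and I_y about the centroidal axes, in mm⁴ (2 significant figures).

Break the section into simple shapes (no overlaps), measuring from the bottom-left corner of the bounding box.
Web: 14 × 120, A = 1 680 mm², y = 60 mm, Ī = 2 016 000 mm⁴.
Top flange (beyond web): 81 × 16, A = 1 296 mm², y = 112 mm, Ī = 27 648 mm⁴.
Bottom flange (beyond web): 81 × 16, A = 1 296 mm², y = 8 mm, Ī = 27 648 mm⁴.
Centroid: ȳ = ΣA·y / ΣA = 60 mm.
Transfer each piece to the centroidal x-axis using Ī + A·d² with d = y − 60:
  web: d = 0 mm → contributes +2 016 000 mm⁴
  top flange (beyond web): d = 52 mm → contributes +3 532 032 mm⁴
  bottom flange (beyond web): d = -52 mm → contributes +3 532 032 mm⁴
Total I = 9 080 064 mm⁴.
For the y-axis: x̄ = 88 mm.
Repeating about the centroidal y-axis gives I_y = 7 292 816 mm⁴.

I_x ≈ 9.1 × 10⁶ mm⁴, I_y ≈ 7.3 × 10⁶ mm⁴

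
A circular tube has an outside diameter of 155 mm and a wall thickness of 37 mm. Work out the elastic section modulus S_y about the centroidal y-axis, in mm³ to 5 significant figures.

S_y ≈ 3.3833 × 10⁵ mm³

Split into non-overlapping primitives; take the origin at the lower-left of the bounding box.
Outer circle: ⌀155, A = 18869.19 mm², x = 77.5 mm, Ī = 28 333 269 mm⁴.
Bore (subtracted): ⌀81, A = 5152.997 mm², x = 77.5 mm, Ī = 2 113 051 mm⁴.
By symmetry the centroid is at mid-width, x̄ = 77.5 mm.
All pieces are centred on the centroidal y-axis, so I = ΣĪ (holes subtracted) = 26 220 218 mm⁴.
Extreme fibre distance c = 77.5 mm; S = I/c = 338325.4 mm³.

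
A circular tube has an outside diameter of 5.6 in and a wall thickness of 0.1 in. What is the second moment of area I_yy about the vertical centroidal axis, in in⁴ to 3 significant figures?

I_yy ≈ 6.54 in⁴

Break the section into simple shapes (no overlaps), measuring from the bottom-left corner of the bounding box.
Outer circle: ⌀5.6, A = 24.63 in², x = 2.8 in, Ī = 48.275 in⁴.
Bore (subtracted): ⌀5.4, A = 22.902 in², x = 2.8 in, Ī = 41.739 in⁴.
By symmetry the centroid is at mid-width, x̄ = 2.8 in.
All pieces are centred on the vertical centroidal axis, so I = ΣĪ (holes subtracted) = 6.5357 in⁴.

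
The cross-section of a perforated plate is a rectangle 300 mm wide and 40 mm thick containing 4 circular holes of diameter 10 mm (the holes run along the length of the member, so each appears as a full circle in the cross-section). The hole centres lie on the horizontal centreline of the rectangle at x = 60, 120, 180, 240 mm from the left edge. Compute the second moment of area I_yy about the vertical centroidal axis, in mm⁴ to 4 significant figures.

I_yy ≈ 8.858 × 10⁷ mm⁴

Decompose the section into non-overlapping parts with the origin at the bottom-left of its bounding rectangle.
Plate: 300 × 40, A = 12 000 mm², x = 150 mm, Ī = 90 000 000 mm⁴.
Hole 1 (subtracted): ⌀10, A = 78.5398 mm², x = 60 mm, Ī = 490.874 mm⁴.
Hole 2 (subtracted): ⌀10, A = 78.5398 mm², x = 120 mm, Ī = 490.874 mm⁴.
Hole 3 (subtracted): ⌀10, A = 78.5398 mm², x = 180 mm, Ī = 490.874 mm⁴.
Hole 4 (subtracted): ⌀10, A = 78.5398 mm², x = 240 mm, Ī = 490.874 mm⁴.
By symmetry the centroid is at mid-width, x̄ = 150 mm.
Transfer each piece to the vertical centroidal axis using Ī + A·d² with d = x − 150:
  plate: d = 0 mm → contributes +90 000 000 mm⁴
  hole 1: d = -90 mm → contributes −636 663 mm⁴
  hole 2: d = -30 mm → contributes −71176.7 mm⁴
  hole 3: d = 30 mm → contributes −71176.7 mm⁴
  hole 4: d = 90 mm → contributes −636 663 mm⁴
Total I = 88 584 320 mm⁴.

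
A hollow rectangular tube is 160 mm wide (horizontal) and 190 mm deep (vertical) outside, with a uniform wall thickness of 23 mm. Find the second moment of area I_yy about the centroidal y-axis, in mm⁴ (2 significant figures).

Decompose the section into non-overlapping parts with the origin at the bottom-left of its bounding rectangle.
Outer rectangle: 160 × 190, A = 30 400 mm², x = 80 mm, Ī = 64 853 333 mm⁴.
Inner void (subtracted): 114 × 144, A = 16 416 mm², x = 80 mm, Ī = 17 778 528 mm⁴.
By symmetry the centroid is at mid-width, x̄ = 80 mm.
All pieces are centred on the centroidal y-axis, so I = ΣĪ (holes subtracted) = 47 074 805 mm⁴.

I_yy ≈ 4.7 × 10⁷ mm⁴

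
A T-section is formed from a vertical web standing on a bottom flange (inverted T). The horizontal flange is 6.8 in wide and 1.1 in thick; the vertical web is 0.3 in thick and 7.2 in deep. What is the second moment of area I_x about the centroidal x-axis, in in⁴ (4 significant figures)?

I_x ≈ 38.95 in⁴

Break the section into simple shapes (no overlaps), measuring from the bottom-left corner of the bounding box.
Flange: 6.8 × 1.1, A = 7.48 in², y = 0.55 in, Ī = 0.754233 in⁴.
Web: 0.3 × 7.2, A = 2.16 in², y = 4.7 in, Ī = 9.3312 in⁴.
Centroid: ȳ = ΣA·y / ΣA = 1.47988 in.
Transfer each piece to the centroidal x-axis using Ī + A·d² with d = y − 1.47988:
  flange: d = -0.929876 in → contributes +7.22195 in⁴
  web: d = 3.22012 in → contributes +31.7287 in⁴
Total I = 38.9506 in⁴.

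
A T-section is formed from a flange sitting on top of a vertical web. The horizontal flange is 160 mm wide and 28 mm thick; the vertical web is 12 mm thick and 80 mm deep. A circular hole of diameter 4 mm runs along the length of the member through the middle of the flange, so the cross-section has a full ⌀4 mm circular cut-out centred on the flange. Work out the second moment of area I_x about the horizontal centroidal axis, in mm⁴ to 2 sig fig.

I_x ≈ 3.1 × 10⁶ mm⁴

Break the section into simple shapes (no overlaps), measuring from the bottom-left corner of the bounding box.
Flange: 160 × 28, A = 4 480 mm², y = 94 mm, Ī = 292 693 mm⁴.
Web: 12 × 80, A = 960 mm², y = 40 mm, Ī = 512 000 mm⁴.
Hole (subtracted): ⌀4, A = 12.57 mm², y = 94 mm, Ī = 12.57 mm⁴.
Centroid: ȳ = ΣA·y / ΣA = 84.45 mm.
Transfer each piece to the horizontal centroidal axis using Ī + A·d² with d = y − 84.45:
  flange: d = 9.551 mm → contributes +701 407 mm⁴
  web: d = -44.45 mm → contributes +2 408 644 mm⁴
  hole: d = 9.551 mm → contributes −1 159 mm⁴
Total I = 3 108 892 mm⁴.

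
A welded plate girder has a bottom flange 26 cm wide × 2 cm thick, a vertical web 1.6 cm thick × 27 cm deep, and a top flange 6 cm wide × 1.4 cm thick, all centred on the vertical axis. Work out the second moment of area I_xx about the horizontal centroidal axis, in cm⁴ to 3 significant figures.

Break the section into simple shapes (no overlaps), measuring from the bottom-left corner of the bounding box.
Bottom plate: 26 × 2, A = 52 cm², y = 1 cm, Ī = 17.333 cm⁴.
Web plate: 1.6 × 27, A = 43.2 cm², y = 15.5 cm, Ī = 2624.4 cm⁴.
Top plate: 6 × 1.4, A = 8.4 cm², y = 29.7 cm, Ī = 1.372 cm⁴.
Centroid: ȳ = ΣA·y / ΣA = 9.3734 cm.
Transfer each piece to the horizontal centroidal axis using Ī + A·d² with d = y − 9.3734:
  bottom plate: d = -8.3734 cm → contributes +3663.2 cm⁴
  web plate: d = 6.1266 cm → contributes +4245.9 cm⁴
  top plate: d = 20.327 cm → contributes +3 472 cm⁴
Total I = 11 381 cm⁴.

I_xx ≈ 1.14 × 10⁴ cm⁴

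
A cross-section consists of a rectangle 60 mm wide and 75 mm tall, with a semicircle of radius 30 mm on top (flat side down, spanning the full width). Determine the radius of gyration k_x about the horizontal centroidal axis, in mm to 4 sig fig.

k_x ≈ 28.82 mm

Decompose the section into non-overlapping parts with the origin at the bottom-left of its bounding rectangle.
Rectangular body: 60 × 75, A = 4 500 mm², y = 37.5 mm, Ī = 2 109 375 mm⁴.
Semicircular cap: semicircle r = 30, A = 1413.72 mm², y = 87.7324 mm, Ī = 88903.1 mm⁴.
Centroid: ȳ = ΣA·y / ΣA = 49.5084 mm.
Transfer each piece to the horizontal centroidal axis using Ī + A·d² with d = y − 49.5084:
  rectangular body: d = -12.0084 mm → contributes +2 758 284 mm⁴
  semicircular cap: d = 38.224 mm → contributes +2 154 446 mm⁴
Total I = 4 912 730 mm⁴.
Radius of gyration: k = √(I/A) = √(4 912 730 / 5913.72) = 28.8225 mm.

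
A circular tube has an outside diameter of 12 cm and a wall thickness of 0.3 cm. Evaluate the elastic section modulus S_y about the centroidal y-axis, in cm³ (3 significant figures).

S_y ≈ 31.5 cm³

Break the section into simple shapes (no overlaps), measuring from the bottom-left corner of the bounding box.
Outer circle: ⌀12, A = 113.1 cm², x = 6 cm, Ī = 1017.9 cm⁴.
Bore (subtracted): ⌀11.4, A = 102.07 cm², x = 6 cm, Ī = 829.07 cm⁴.
By symmetry the centroid is at mid-width, x̄ = 6 cm.
All pieces are centred on the centroidal y-axis, so I = ΣĪ (holes subtracted) = 188.81 cm⁴.
Extreme fibre distance c = 6 cm; S = I/c = 31.468 cm³.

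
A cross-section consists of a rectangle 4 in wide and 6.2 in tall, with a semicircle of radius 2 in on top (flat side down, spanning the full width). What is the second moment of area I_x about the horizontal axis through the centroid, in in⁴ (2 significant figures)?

I_x ≈ 160 in⁴

Break the section into simple shapes (no overlaps), measuring from the bottom-left corner of the bounding box.
Rectangular body: 4 × 6.2, A = 24.8 in², y = 3.1 in, Ī = 79.44 in⁴.
Semicircular cap: semicircle r = 2, A = 6.283 in², y = 7.049 in, Ī = 1.756 in⁴.
Centroid: ȳ = ΣA·y / ΣA = 3.898 in.
Transfer each piece to the horizontal axis through the centroid using Ī + A·d² with d = y − 3.898:
  rectangular body: d = -0.7982 in → contributes +95.24 in⁴
  semicircular cap: d = 3.151 in → contributes +64.13 in⁴
Total I = 159.4 in⁴.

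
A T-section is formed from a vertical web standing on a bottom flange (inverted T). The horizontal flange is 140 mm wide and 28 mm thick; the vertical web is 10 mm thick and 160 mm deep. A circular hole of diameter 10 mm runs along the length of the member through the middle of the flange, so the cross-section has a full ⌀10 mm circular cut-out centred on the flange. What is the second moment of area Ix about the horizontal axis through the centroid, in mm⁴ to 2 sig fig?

Ix ≈ 1.4 × 10⁷ mm⁴

Treat the section as a set of non-overlapping primitives; coordinates are from the bounding-box lower-left.
Flange: 140 × 28, A = 3 920 mm², y = 14 mm, Ī = 256 107 mm⁴.
Web: 10 × 160, A = 1 600 mm², y = 108 mm, Ī = 3 413 333 mm⁴.
Hole (subtracted): ⌀10, A = 78.54 mm², y = 14 mm, Ī = 490.9 mm⁴.
Centroid: ȳ = ΣA·y / ΣA = 41.64 mm.
Transfer each piece to the horizontal axis through the centroid using Ī + A·d² with d = y − 41.64:
  flange: d = -27.64 mm → contributes +3 250 789 mm⁴
  web: d = 66.36 mm → contributes +10 459 249 mm⁴
  hole: d = -27.64 mm → contributes −60 491 mm⁴
Total I = 13 649 547 mm⁴.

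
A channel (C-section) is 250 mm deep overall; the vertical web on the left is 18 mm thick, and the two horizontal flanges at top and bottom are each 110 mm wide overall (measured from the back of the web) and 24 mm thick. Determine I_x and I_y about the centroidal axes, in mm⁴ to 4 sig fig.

I_x ≈ 8.004 × 10⁷ mm⁴, I_y ≈ 9.978 × 10⁶ mm⁴

Decompose the section into non-overlapping parts with the origin at the bottom-left of its bounding rectangle.
Web: 18 × 250, A = 4 500 mm², y = 125 mm, Ī = 23 437 500 mm⁴.
Top flange (beyond web): 92 × 24, A = 2 208 mm², y = 238 mm, Ī = 105 984 mm⁴.
Bottom flange (beyond web): 92 × 24, A = 2 208 mm², y = 12 mm, Ī = 105 984 mm⁴.
By symmetry the centroid is at mid-height, ȳ = 125 mm.
Transfer each piece to the centroidal x-axis using Ī + A·d² with d = y − 125:
  web: d = 0 mm → contributes +23 437 500 mm⁴
  top flange (beyond web): d = 113 mm → contributes +28 299 936 mm⁴
  bottom flange (beyond web): d = -113 mm → contributes +28 299 936 mm⁴
Total I = 80 037 372 mm⁴.
For the y-axis: x̄ = 36.2409 mm.
Repeating about the centroidal y-axis gives I_y = 9 978 379 mm⁴.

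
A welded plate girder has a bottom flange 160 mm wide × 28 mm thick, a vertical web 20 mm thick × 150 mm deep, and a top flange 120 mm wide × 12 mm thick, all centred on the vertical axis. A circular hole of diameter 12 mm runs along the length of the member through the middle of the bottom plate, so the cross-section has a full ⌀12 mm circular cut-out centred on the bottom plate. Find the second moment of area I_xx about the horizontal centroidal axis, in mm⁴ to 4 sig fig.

I_xx ≈ 4.157 × 10⁷ mm⁴

Decompose the section into non-overlapping parts with the origin at the bottom-left of its bounding rectangle.
Bottom plate: 160 × 28, A = 4 480 mm², y = 14 mm, Ī = 292 693 mm⁴.
Web plate: 20 × 150, A = 3 000 mm², y = 103 mm, Ī = 5 625 000 mm⁴.
Top plate: 120 × 12, A = 1 440 mm², y = 184 mm, Ī = 17 280 mm⁴.
Hole (subtracted): ⌀12, A = 113.097 mm², y = 14 mm, Ī = 1017.88 mm⁴.
Centroid: ȳ = ΣA·y / ΣA = 72.1135 mm.
Transfer each piece to the horizontal centroidal axis using Ī + A·d² with d = y − 72.1135:
  bottom plate: d = -58.1135 mm → contributes +15 422 458 mm⁴
  web plate: d = 30.8865 mm → contributes +8 486 926 mm⁴
  top plate: d = 111.886 mm → contributes +18 044 046 mm⁴
  hole: d = -58.1135 mm → contributes −382 968 mm⁴
Total I = 41 570 463 mm⁴.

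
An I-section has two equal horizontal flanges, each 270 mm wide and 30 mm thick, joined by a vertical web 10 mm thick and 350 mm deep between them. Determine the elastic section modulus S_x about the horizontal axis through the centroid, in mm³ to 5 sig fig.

S_x ≈ 3.0330 × 10⁶ mm³

Decompose the section into non-overlapping parts with the origin at the bottom-left of its bounding rectangle.
Bottom flange: 270 × 30, A = 8 100 mm², y = 15 mm, Ī = 607 500 mm⁴.
Web: 10 × 350, A = 3 500 mm², y = 205 mm, Ī = 35 729 167 mm⁴.
Top flange: 270 × 30, A = 8 100 mm², y = 395 mm, Ī = 607 500 mm⁴.
By symmetry the centroid is at mid-height, ȳ = 205 mm.
Transfer each piece to the horizontal axis through the centroid using Ī + A·d² with d = y − 205:
  bottom flange: d = -190 mm → contributes +293 017 500 mm⁴
  web: d = 0 mm → contributes +35 729 167 mm⁴
  top flange: d = 190 mm → contributes +293 017 500 mm⁴
Total I = 621 764 167 mm⁴.
Extreme fibre distance c = 205 mm; S = I/c = 3 032 996 mm³.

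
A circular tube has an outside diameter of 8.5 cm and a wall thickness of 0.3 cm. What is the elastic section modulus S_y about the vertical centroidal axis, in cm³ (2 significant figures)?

Decompose the section into non-overlapping parts with the origin at the bottom-left of its bounding rectangle.
Outer circle: ⌀8.5, A = 56.75 cm², x = 4.25 cm, Ī = 256.2 cm⁴.
Bore (subtracted): ⌀7.9, A = 49.02 cm², x = 4.25 cm, Ī = 191.2 cm⁴.
By symmetry the centroid is at mid-width, x̄ = 4.25 cm.
All pieces are centred on the vertical centroidal axis, so I = ΣĪ (holes subtracted) = 65.04 cm⁴.
Extreme fibre distance c = 4.25 cm; S = I/c = 15.3 cm³.

S_y ≈ 15 cm³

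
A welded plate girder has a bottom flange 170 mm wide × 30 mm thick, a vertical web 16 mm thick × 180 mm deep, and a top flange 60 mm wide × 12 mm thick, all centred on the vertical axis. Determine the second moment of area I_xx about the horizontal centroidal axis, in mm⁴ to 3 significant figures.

I_xx ≈ 4.60 × 10⁷ mm⁴

Treat the section as a set of non-overlapping primitives; coordinates are from the bounding-box lower-left.
Bottom plate: 170 × 30, A = 5 100 mm², y = 15 mm, Ī = 382 500 mm⁴.
Web plate: 16 × 180, A = 2 880 mm², y = 120 mm, Ī = 7 776 000 mm⁴.
Top plate: 60 × 12, A = 720 mm², y = 216 mm, Ī = 8 640 mm⁴.
Centroid: ȳ = ΣA·y / ΣA = 66.393 mm.
Transfer each piece to the horizontal centroidal axis using Ī + A·d² with d = y − 66.393:
  bottom plate: d = -51.393 mm → contributes +13 852 881 mm⁴
  web plate: d = 53.607 mm → contributes +16 052 254 mm⁴
  top plate: d = 149.61 mm → contributes +16 123 841 mm⁴
Total I = 46 028 976 mm⁴.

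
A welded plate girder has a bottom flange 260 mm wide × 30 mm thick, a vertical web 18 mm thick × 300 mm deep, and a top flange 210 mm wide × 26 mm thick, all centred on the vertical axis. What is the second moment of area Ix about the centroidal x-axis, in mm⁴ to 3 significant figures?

Break the section into simple shapes (no overlaps), measuring from the bottom-left corner of the bounding box.
Bottom plate: 260 × 30, A = 7 800 mm², y = 15 mm, Ī = 585 000 mm⁴.
Web plate: 18 × 300, A = 5 400 mm², y = 180 mm, Ī = 40 500 000 mm⁴.
Top plate: 210 × 26, A = 5 460 mm², y = 343 mm, Ī = 307 580 mm⁴.
Centroid: ȳ = ΣA·y / ΣA = 158.72 mm.
Transfer each piece to the centroidal x-axis using Ī + A·d² with d = y − 158.72:
  bottom plate: d = -143.72 mm → contributes +161 705 205 mm⁴
  web plate: d = 21.277 mm → contributes +42 944 529 mm⁴
  top plate: d = 184.28 mm → contributes +185 717 378 mm⁴
Total I = 390 367 113 mm⁴.

Ix ≈ 3.90 × 10⁸ mm⁴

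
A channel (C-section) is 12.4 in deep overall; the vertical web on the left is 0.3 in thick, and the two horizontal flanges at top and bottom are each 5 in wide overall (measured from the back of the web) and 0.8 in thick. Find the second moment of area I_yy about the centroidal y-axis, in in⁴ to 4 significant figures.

I_yy ≈ 29.43 in⁴

Break the section into simple shapes (no overlaps), measuring from the bottom-left corner of the bounding box.
Web: 0.3 × 12.4, A = 3.72 in², x = 0.15 in, Ī = 0.0279 in⁴.
Top flange (beyond web): 4.7 × 0.8, A = 3.76 in², x = 2.65 in, Ī = 6.92153 in⁴.
Bottom flange (beyond web): 4.7 × 0.8, A = 3.76 in², x = 2.65 in, Ī = 6.92153 in⁴.
Centroid: x̄ = ΣA·x / ΣA = 1.8226 in.
Transfer each piece to the centroidal y-axis using Ī + A·d² with d = x − 1.8226:
  web: d = -1.6726 in → contributes +10.4349 in⁴
  top flange (beyond web): d = 0.827402 in → contributes +9.49561 in⁴
  bottom flange (beyond web): d = 0.827402 in → contributes +9.49561 in⁴
Total I = 29.4261 in⁴.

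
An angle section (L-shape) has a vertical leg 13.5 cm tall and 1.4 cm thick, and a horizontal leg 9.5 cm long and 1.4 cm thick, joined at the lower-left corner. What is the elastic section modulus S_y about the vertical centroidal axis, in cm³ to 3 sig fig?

S_y ≈ 32.1 cm³

Break the section into simple shapes (no overlaps), measuring from the bottom-left corner of the bounding box.
Vertical leg: 1.4 × 13.5, A = 18.9 cm², x = 0.7 cm, Ī = 3.087 cm⁴.
Horizontal leg (remainder): 8.1 × 1.4, A = 11.34 cm², x = 5.45 cm, Ī = 62.001 cm⁴.
Centroid: x̄ = ΣA·x / ΣA = 2.4813 cm.
Transfer each piece to the vertical centroidal axis using Ī + A·d² with d = x − 2.4813:
  vertical leg: d = -1.7813 cm → contributes +63.054 cm⁴
  horizontal leg (remainder): d = 2.9688 cm → contributes +161.95 cm⁴
Total I = 225 cm⁴.
Extreme fibre distance c = 7.0188 cm; S = I/c = 32.057 cm³.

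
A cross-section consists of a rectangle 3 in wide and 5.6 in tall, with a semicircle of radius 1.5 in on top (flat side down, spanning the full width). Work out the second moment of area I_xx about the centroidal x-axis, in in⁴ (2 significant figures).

I_xx ≈ 79 in⁴

Split into non-overlapping primitives; take the origin at the lower-left of the bounding box.
Rectangular body: 3 × 5.6, A = 16.8 in², y = 2.8 in, Ī = 43.9 in⁴.
Semicircular cap: semicircle r = 1.5, A = 3.534 in², y = 6.237 in, Ī = 0.5556 in⁴.
Centroid: ȳ = ΣA·y / ΣA = 3.397 in.
Transfer each piece to the centroidal x-axis using Ī + A·d² with d = y − 3.397:
  rectangular body: d = -0.5973 in → contributes +49.9 in⁴
  semicircular cap: d = 2.839 in → contributes +29.05 in⁴
Total I = 78.95 in⁴.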